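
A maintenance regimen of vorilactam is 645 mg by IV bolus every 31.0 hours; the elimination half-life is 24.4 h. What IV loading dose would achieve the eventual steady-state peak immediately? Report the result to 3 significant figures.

k = ln 2 / 24.4 = 0.02841 h⁻¹
Accumulation ratio R = 1 / (1 − e^(−kτ)) = 1 / (1 − e^(−0.02841×31.0)) = 1 / (1 − 0.4145) = 1.708
Loading dose = maintenance dose × R = 645 × 1.708 ≈ 1100 mg

1100 mg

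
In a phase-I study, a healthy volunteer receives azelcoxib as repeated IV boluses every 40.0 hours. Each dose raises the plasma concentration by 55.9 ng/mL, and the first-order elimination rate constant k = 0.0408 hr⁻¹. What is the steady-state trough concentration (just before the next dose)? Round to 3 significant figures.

Fraction remaining after one interval: e^(−kτ) = e^(−0.04080 × 40.0) = 0.1955
R = 1 / (1 − 0.1955) = 1.243
Css,max = 55.9 × 1.243 = 69.49 ng/mL
Css,min = Css,max × e^(−kτ) = 69.49 × 0.1955 ≈ 13.6 ng/mL

13.6 ng/mL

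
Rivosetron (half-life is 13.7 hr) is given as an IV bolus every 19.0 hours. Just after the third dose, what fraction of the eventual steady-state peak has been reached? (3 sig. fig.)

0.944

k = ln 2 / 13.7 = 0.05059 hr⁻¹
f_n = 1 − e^(−nkτ) = 1 − e^(−3 × 0.05059 × 19.0) = 1 − e^(−2.884) = 1 − 0.05592 ≈ 0.944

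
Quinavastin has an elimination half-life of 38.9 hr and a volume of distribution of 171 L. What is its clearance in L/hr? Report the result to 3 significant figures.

k = ln 2 / t½ = ln 2 / 38.9 = 0.01782 hr⁻¹
CL = k · V = 0.01782 × 171 ≈ 3.05 L/hr

3.05 L/hr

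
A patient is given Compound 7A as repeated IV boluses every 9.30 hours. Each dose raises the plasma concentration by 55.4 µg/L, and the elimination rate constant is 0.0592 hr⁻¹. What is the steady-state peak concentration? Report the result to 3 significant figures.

Fraction remaining after one interval: e^(−kτ) = e^(−0.05920 × 9.30) = 0.5766
R = 1 / (1 − 0.5766) = 2.362
Css,max = 55.4 × 2.362 ≈ 131 µg/L

131 µg/L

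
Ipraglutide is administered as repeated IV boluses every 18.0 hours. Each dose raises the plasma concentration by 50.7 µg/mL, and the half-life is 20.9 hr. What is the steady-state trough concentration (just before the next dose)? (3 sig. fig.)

62.1 µg/mL

k = ln 2 / 20.9 = 0.03316 hr⁻¹
Fraction remaining after one interval: e^(−kτ) = e^(−0.03316 × 18.0) = 0.5505
R = 1 / (1 − 0.5505) = 2.225
Css,max = 50.7 × 2.225 = 112.8 µg/mL
Css,min = Css,max × e^(−kτ) = 112.8 × 0.5505 ≈ 62.1 µg/mL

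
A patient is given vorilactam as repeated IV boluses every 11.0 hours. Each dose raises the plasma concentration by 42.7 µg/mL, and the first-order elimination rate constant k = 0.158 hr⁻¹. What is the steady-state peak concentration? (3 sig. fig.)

51.8 µg/mL

Fraction remaining after one interval: e^(−kτ) = e^(−0.1580 × 11.0) = 0.1759
R = 1 / (1 − 0.1759) = 1.213
Css,max = 42.7 × 1.213 ≈ 51.8 µg/mL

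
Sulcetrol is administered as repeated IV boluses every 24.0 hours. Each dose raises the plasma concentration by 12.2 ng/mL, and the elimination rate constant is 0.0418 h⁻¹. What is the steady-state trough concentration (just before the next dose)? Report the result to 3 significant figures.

Fraction remaining after one interval: e^(−kτ) = e^(−0.04180 × 24.0) = 0.3667
R = 1 / (1 − 0.3667) = 1.579
Css,max = 12.2 × 1.579 = 19.26 ng/mL
Css,min = Css,max × e^(−kτ) = 19.26 × 0.3667 ≈ 7.06 ng/mL

7.06 ng/mL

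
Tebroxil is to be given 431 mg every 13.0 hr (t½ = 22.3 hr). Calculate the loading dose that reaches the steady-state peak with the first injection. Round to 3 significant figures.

k = ln 2 / 22.3 = 0.03108 hr⁻¹
Accumulation ratio R = 1 / (1 − e^(−kτ)) = 1 / (1 − e^(−0.03108×13.0)) = 1 / (1 − 0.6676) = 3.008
Loading dose = maintenance dose × R = 431 × 3.008 ≈ 1300 mg

1300 mg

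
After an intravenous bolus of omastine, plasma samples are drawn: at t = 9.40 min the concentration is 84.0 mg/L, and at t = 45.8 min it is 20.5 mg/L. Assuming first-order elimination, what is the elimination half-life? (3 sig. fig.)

k = ln(C₁/C₂) / (t₂ − t₁) = ln(84.0/20.5) / (45.8 − 9.40)
  = 1.410 / 36.40 = 0.03875 min⁻¹
t½ = ln 2 / k = ln 2 / 0.03875 ≈ 17.9 minutes

17.9 minutes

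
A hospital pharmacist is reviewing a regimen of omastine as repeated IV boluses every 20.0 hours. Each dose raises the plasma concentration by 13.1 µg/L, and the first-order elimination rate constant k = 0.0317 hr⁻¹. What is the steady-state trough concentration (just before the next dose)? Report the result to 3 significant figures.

Fraction remaining after one interval: e^(−kτ) = e^(−0.03170 × 20.0) = 0.5305
R = 1 / (1 − 0.5305) = 2.130
Css,max = 13.1 × 2.130 = 27.90 µg/L
Css,min = Css,max × e^(−kτ) = 27.90 × 0.5305 ≈ 14.8 µg/L

14.8 µg/L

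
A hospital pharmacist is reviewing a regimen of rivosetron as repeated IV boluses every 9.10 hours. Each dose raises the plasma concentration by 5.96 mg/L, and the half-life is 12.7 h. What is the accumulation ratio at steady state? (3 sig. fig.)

k = ln 2 / 12.7 = 0.05458 h⁻¹
Fraction remaining after one interval: e^(−kτ) = e^(−0.05458 × 9.10) = 0.6086
R = 1 / (1 − 0.6086) = 1 / 0.3914 ≈ 2.55

2.55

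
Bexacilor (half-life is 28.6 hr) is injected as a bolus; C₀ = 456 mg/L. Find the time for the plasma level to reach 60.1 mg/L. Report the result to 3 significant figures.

k = ln 2 / 28.6 = 0.02424 hr⁻¹
C(t) = C₀ e^(−kt)  ⇒  t = ln(C₀/C) / k
t = ln(456/60.1) / 0.02424 = 2.026 / 0.02424 ≈ 83.6 hours

83.6 hours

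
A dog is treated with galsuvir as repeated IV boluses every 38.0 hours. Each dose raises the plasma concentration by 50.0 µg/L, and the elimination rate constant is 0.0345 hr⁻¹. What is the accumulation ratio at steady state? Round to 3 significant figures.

1.37

Fraction remaining after one interval: e^(−kτ) = e^(−0.03450 × 38.0) = 0.2696
R = 1 / (1 − 0.2696) = 1 / 0.7304 ≈ 1.37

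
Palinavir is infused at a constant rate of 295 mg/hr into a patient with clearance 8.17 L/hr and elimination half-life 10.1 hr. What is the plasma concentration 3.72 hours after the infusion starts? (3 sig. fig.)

Css = rate / CL = 295 / 8.17 = 36.11 mg/L
k = ln 2 / 10.1 = 0.06863 hr⁻¹
C(t) = Css (1 − e^(−kt)) = 36.11 × (1 − e^(−0.2553)) = 36.11 × 0.2253 ≈ 8.14 mg/L

8.14 mg/L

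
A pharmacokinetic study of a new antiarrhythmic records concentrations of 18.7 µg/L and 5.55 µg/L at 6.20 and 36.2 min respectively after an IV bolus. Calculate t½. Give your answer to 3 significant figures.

k = ln(C₁/C₂) / (t₂ − t₁) = ln(18.7/5.55) / (36.2 − 6.20)
  = 1.215 / 30.00 = 0.04049 min⁻¹
t½ = ln 2 / k = ln 2 / 0.04049 ≈ 17.1 minutes

17.1 minutes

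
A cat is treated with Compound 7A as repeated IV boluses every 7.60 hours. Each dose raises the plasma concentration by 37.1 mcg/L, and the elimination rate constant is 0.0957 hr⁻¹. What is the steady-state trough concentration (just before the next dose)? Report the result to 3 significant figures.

Fraction remaining after one interval: e^(−kτ) = e^(−0.09570 × 7.60) = 0.4832
R = 1 / (1 − 0.4832) = 1.935
Css,max = 37.1 × 1.935 = 71.79 mcg/L
Css,min = Css,max × e^(−kτ) = 71.79 × 0.4832 ≈ 34.7 mcg/L

34.7 mcg/L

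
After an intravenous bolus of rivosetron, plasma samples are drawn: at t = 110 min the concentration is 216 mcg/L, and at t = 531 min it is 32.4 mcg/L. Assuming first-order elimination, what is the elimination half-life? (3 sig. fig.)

154 minutes

k = ln(C₁/C₂) / (t₂ − t₁) = ln(216/32.4) / (531 − 110)
  = 1.897 / 421.0 = 0.004506 min⁻¹
t½ = ln 2 / k = ln 2 / 0.004506 ≈ 154 minutes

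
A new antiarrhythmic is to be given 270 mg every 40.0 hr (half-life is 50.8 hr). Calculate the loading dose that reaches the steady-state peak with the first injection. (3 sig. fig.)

k = ln 2 / 50.8 = 0.01364 hr⁻¹
Accumulation ratio R = 1 / (1 − e^(−kτ)) = 1 / (1 − e^(−0.01364×40.0)) = 1 / (1 − 0.5794) = 2.377
Loading dose = maintenance dose × R = 270 × 2.377 ≈ 642 mg

642 mg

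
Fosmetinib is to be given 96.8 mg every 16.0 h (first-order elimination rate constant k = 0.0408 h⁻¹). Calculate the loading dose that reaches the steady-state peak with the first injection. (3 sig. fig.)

202 mg

Accumulation ratio R = 1 / (1 − e^(−kτ)) = 1 / (1 − e^(−0.04080×16.0)) = 1 / (1 − 0.5206) = 2.086
Loading dose = maintenance dose × R = 96.8 × 2.086 ≈ 202 mg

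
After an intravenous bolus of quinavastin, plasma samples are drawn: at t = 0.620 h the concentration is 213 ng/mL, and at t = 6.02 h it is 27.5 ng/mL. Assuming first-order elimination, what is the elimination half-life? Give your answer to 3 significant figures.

1.83 hours

k = ln(C₁/C₂) / (t₂ − t₁) = ln(213/27.5) / (6.02 − 0.620)
  = 2.047 / 5.400 = 0.3791 h⁻¹
t½ = ln 2 / k = ln 2 / 0.3791 ≈ 1.83 hours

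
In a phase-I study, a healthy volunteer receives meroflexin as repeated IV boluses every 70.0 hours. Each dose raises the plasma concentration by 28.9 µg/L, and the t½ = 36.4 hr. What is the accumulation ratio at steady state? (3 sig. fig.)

1.36

k = ln 2 / 36.4 = 0.01904 hr⁻¹
Fraction remaining after one interval: e^(−kτ) = e^(−0.01904 × 70.0) = 0.2637
R = 1 / (1 − 0.2637) = 1 / 0.7363 ≈ 1.36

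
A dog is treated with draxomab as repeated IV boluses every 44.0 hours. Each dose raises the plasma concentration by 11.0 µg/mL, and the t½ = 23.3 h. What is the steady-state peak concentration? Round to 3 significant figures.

k = ln 2 / 23.3 = 0.02975 h⁻¹
Fraction remaining after one interval: e^(−kτ) = e^(−0.02975 × 44.0) = 0.2701
R = 1 / (1 − 0.2701) = 1.370
Css,max = 11.0 × 1.370 ≈ 15.1 µg/mL

15.1 µg/mL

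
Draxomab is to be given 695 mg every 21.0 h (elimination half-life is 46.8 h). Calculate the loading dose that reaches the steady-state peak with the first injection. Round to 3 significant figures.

k = ln 2 / 46.8 = 0.01481 h⁻¹
Accumulation ratio R = 1 / (1 − e^(−kτ)) = 1 / (1 − e^(−0.01481×21.0)) = 1 / (1 − 0.7327) = 3.741
Loading dose = maintenance dose × R = 695 × 3.741 ≈ 2600 mg

2600 mg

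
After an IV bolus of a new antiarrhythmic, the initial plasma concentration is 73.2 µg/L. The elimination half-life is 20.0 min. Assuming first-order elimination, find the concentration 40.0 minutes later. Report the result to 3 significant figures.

k = ln 2 / 20.0 = 0.03466 min⁻¹
40.0 min is 2.000 half-lives, so C = 73.2 × (1/2)^2.000 = 73.2 × 0.2500 ≈ 18.3 µg/L

18.3 µg/L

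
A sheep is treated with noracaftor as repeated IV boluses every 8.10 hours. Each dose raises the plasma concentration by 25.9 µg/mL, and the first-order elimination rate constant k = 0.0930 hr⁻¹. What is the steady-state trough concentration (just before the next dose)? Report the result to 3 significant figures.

23.0 µg/mL

Fraction remaining after one interval: e^(−kτ) = e^(−0.09300 × 8.10) = 0.4708
R = 1 / (1 − 0.4708) = 1.890
Css,max = 25.9 × 1.890 = 48.94 µg/mL
Css,min = Css,max × e^(−kτ) = 48.94 × 0.4708 ≈ 23.0 µg/mL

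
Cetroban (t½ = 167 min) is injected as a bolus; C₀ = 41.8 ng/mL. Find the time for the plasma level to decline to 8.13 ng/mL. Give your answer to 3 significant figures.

394 minutes

k = ln 2 / 167 = 0.004151 min⁻¹
C(t) = C₀ e^(−kt)  ⇒  t = ln(C₀/C) / k
t = ln(41.8/8.13) / 0.004151 = 1.637 / 0.004151 ≈ 394 minutes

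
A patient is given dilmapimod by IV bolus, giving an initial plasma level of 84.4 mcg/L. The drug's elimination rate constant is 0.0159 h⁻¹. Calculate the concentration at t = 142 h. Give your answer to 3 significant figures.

8.83 mcg/L

C(t) = C₀ e^(−kt) = 84.4 × e^(−0.01590 × 142) = 84.4 × e^(−2.258) = 84.4 × 0.1046 ≈ 8.83 mcg/L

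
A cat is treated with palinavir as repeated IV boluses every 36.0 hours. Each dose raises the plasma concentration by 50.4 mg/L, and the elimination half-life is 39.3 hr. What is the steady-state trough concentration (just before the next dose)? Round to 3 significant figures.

56.8 mg/L

k = ln 2 / 39.3 = 0.01764 hr⁻¹
Fraction remaining after one interval: e^(−kτ) = e^(−0.01764 × 36.0) = 0.5300
R = 1 / (1 − 0.5300) = 2.128
Css,max = 50.4 × 2.128 = 107.2 mg/L
Css,min = Css,max × e^(−kτ) = 107.2 × 0.5300 ≈ 56.8 mg/L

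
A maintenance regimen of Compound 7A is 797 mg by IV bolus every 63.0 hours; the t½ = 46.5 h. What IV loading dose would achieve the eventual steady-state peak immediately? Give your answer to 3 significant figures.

k = ln 2 / 46.5 = 0.01491 h⁻¹
Accumulation ratio R = 1 / (1 − e^(−kτ)) = 1 / (1 − e^(−0.01491×63.0)) = 1 / (1 − 0.3910) = 1.642
Loading dose = maintenance dose × R = 797 × 1.642 ≈ 1310 mg

1310 mg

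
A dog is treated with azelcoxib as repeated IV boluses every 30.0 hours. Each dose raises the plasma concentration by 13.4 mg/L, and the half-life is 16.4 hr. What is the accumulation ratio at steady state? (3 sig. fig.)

1.39

k = ln 2 / 16.4 = 0.04227 hr⁻¹
Fraction remaining after one interval: e^(−kτ) = e^(−0.04227 × 30.0) = 0.2814
R = 1 / (1 − 0.2814) = 1 / 0.7186 ≈ 1.39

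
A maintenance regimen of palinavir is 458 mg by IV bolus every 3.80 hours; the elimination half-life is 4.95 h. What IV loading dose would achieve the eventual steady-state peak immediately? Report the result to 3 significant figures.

k = ln 2 / 4.95 = 0.1400 h⁻¹
Accumulation ratio R = 1 / (1 − e^(−kτ)) = 1 / (1 − e^(−0.1400×3.80)) = 1 / (1 − 0.5874) = 2.423
Loading dose = maintenance dose × R = 458 × 2.423 ≈ 1110 mg

1110 mg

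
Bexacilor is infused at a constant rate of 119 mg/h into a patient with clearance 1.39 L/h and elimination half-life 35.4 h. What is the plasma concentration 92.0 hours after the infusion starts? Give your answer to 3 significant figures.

Css = rate / CL = 119 / 1.39 = 85.61 mg/L
k = ln 2 / 35.4 = 0.01958 h⁻¹
C(t) = Css (1 − e^(−kt)) = 85.61 × (1 − e^(−1.801)) = 85.61 × 0.8349 ≈ 71.5 mg/L

71.5 mg/L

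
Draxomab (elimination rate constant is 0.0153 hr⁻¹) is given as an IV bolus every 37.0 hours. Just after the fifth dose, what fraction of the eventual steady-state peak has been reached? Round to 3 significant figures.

0.941

f_n = 1 − e^(−nkτ) = 1 − e^(−5 × 0.01530 × 37.0) = 1 − e^(−2.830) = 1 − 0.05898 ≈ 0.941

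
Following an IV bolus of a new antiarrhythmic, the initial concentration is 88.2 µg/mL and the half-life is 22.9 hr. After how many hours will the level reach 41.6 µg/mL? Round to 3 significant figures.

24.8 hours

k = ln 2 / 22.9 = 0.03027 hr⁻¹
C(t) = C₀ e^(−kt)  ⇒  t = ln(C₀/C) / k
t = ln(88.2/41.6) / 0.03027 = 0.7515 / 0.03027 ≈ 24.8 hours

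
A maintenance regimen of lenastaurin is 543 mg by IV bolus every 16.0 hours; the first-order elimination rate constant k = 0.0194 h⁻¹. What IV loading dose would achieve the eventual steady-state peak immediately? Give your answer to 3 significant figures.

2030 mg

Accumulation ratio R = 1 / (1 − e^(−kτ)) = 1 / (1 − e^(−0.01940×16.0)) = 1 / (1 − 0.7332) = 3.747
Loading dose = maintenance dose × R = 543 × 3.747 ≈ 2030 mg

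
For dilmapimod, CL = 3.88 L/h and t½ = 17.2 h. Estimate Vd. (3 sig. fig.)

k = ln 2 / t½ = ln 2 / 17.2 = 0.04030 h⁻¹
V = CL / k = 3.88 / 0.04030 ≈ 96.3 L

96.3 L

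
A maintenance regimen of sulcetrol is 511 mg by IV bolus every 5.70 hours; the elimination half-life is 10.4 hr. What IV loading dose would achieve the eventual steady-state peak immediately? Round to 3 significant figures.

1620 mg

k = ln 2 / 10.4 = 0.06665 hr⁻¹
Accumulation ratio R = 1 / (1 − e^(−kτ)) = 1 / (1 − e^(−0.06665×5.70)) = 1 / (1 − 0.6839) = 3.164
Loading dose = maintenance dose × R = 511 × 3.164 ≈ 1620 mg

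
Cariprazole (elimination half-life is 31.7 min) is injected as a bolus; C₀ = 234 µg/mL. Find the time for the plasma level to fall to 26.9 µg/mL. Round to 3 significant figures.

98.9 minutes

k = ln 2 / 31.7 = 0.02187 min⁻¹
C(t) = C₀ e^(−kt)  ⇒  t = ln(C₀/C) / k
t = ln(234/26.9) / 0.02187 = 2.163 / 0.02187 ≈ 98.9 minutes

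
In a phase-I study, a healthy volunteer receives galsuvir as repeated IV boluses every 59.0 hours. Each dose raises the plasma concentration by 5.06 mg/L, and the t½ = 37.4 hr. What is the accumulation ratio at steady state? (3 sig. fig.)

1.50

k = ln 2 / 37.4 = 0.01853 hr⁻¹
Fraction remaining after one interval: e^(−kτ) = e^(−0.01853 × 59.0) = 0.3351
R = 1 / (1 − 0.3351) = 1 / 0.6649 ≈ 1.50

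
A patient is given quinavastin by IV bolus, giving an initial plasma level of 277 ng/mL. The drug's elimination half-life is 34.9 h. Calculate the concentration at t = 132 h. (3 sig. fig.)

k = ln 2 / 34.9 = 0.01986 h⁻¹
C(t) = C₀ e^(−kt) = 277 × e^(−0.01986 × 132) = 277 × e^(−2.622) = 277 × 0.07268 ≈ 20.1 ng/mL

20.1 ng/mL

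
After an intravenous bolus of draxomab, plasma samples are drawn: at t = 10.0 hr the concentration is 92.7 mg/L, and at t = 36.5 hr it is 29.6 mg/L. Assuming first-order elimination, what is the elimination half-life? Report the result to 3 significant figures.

16.1 hours

k = ln(C₁/C₂) / (t₂ − t₁) = ln(92.7/29.6) / (36.5 − 10.0)
  = 1.142 / 26.50 = 0.04308 hr⁻¹
t½ = ln 2 / k = ln 2 / 0.04308 ≈ 16.1 hours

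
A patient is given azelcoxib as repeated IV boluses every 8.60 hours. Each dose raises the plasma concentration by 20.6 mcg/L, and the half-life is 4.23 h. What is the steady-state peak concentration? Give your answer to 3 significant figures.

27.3 mcg/L

k = ln 2 / 4.23 = 0.1639 h⁻¹
Fraction remaining after one interval: e^(−kτ) = e^(−0.1639 × 8.60) = 0.2443
R = 1 / (1 − 0.2443) = 1.323
Css,max = 20.6 × 1.323 ≈ 27.3 mcg/L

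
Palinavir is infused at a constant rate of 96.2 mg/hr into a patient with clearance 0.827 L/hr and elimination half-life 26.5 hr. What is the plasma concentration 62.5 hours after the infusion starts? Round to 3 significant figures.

93.6 mg/L

Css = rate / CL = 96.2 / 0.827 = 116.3 mg/L
k = ln 2 / 26.5 = 0.02616 hr⁻¹
C(t) = Css (1 − e^(−kt)) = 116.3 × (1 − e^(−1.635)) = 116.3 × 0.8050 ≈ 93.6 mg/L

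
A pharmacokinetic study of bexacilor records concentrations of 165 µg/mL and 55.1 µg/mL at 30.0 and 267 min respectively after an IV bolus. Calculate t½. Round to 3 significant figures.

k = ln(C₁/C₂) / (t₂ − t₁) = ln(165/55.1) / (267 − 30.0)
  = 1.097 / 237.0 = 0.004628 min⁻¹
t½ = ln 2 / k = ln 2 / 0.004628 ≈ 150 minutes

150 minutes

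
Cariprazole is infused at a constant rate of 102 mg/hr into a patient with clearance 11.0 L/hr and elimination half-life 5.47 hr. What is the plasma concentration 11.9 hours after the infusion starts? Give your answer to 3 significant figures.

Css = rate / CL = 102 / 11.0 = 9.273 mg/L
k = ln 2 / 5.47 = 0.1267 hr⁻¹
C(t) = Css (1 − e^(−kt)) = 9.273 × (1 − e^(−1.508)) = 9.273 × 0.7786 ≈ 7.22 mg/L

7.22 mg/L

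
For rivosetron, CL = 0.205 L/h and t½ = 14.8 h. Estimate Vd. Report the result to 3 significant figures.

4.38 L

k = ln 2 / t½ = ln 2 / 14.8 = 0.04683 h⁻¹
V = CL / k = 0.205 / 0.04683 ≈ 4.38 L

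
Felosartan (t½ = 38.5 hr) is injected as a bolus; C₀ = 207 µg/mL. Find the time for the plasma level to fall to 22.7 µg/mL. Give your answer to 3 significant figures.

k = ln 2 / 38.5 = 0.01800 hr⁻¹
C(t) = C₀ e^(−kt)  ⇒  t = ln(C₀/C) / k
t = ln(207/22.7) / 0.01800 = 2.210 / 0.01800 ≈ 123 hours

123 hours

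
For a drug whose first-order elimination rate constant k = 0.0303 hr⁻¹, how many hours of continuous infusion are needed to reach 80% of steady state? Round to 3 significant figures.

53.1 hours

f = 1 − e^(−kt)  ⇒  t = −ln(1 − f) / k
t = −ln(1 − 0.8) / 0.03030 = 1.609 / 0.03030 ≈ 53.1 hours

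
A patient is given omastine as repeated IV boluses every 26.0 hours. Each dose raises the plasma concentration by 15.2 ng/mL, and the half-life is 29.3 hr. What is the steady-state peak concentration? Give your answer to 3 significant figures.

k = ln 2 / 29.3 = 0.02366 hr⁻¹
Fraction remaining after one interval: e^(−kτ) = e^(−0.02366 × 26.0) = 0.5406
R = 1 / (1 − 0.5406) = 2.177
Css,max = 15.2 × 2.177 ≈ 33.1 ng/mL

33.1 ng/mL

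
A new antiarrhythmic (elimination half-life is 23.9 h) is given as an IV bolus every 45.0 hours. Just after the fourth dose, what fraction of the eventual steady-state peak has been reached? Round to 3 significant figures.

0.995

k = ln 2 / 23.9 = 0.02900 h⁻¹
f_n = 1 − e^(−nkτ) = 1 − e^(−4 × 0.02900 × 45.0) = 1 − e^(−5.220) = 1 − 0.005405 ≈ 0.995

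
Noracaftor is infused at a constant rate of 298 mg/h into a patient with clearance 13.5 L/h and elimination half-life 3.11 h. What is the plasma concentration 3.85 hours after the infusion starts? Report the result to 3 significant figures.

12.7 mg/L

Css = rate / CL = 298 / 13.5 = 22.07 mg/L
k = ln 2 / 3.11 = 0.2229 h⁻¹
C(t) = Css (1 − e^(−kt)) = 22.07 × (1 − e^(−0.8581)) = 22.07 × 0.5760 ≈ 12.7 mg/L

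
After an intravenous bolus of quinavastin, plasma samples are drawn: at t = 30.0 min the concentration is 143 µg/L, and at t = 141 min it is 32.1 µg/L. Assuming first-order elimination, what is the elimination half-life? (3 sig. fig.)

51.5 minutes

k = ln(C₁/C₂) / (t₂ − t₁) = ln(143/32.1) / (141 − 30.0)
  = 1.494 / 111.0 = 0.01346 min⁻¹
t½ = ln 2 / k = ln 2 / 0.01346 ≈ 51.5 minutes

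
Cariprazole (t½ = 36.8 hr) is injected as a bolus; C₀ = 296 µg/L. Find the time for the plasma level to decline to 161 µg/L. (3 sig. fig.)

32.3 hours

k = ln 2 / 36.8 = 0.01884 hr⁻¹
C(t) = C₀ e^(−kt)  ⇒  t = ln(C₀/C) / k
t = ln(296/161) / 0.01884 = 0.6090 / 0.01884 ≈ 32.3 hours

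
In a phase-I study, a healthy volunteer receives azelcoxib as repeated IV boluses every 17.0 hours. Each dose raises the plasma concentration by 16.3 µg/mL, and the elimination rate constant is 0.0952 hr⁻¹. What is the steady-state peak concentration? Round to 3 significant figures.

20.3 µg/mL

Fraction remaining after one interval: e^(−kτ) = e^(−0.09520 × 17.0) = 0.1982
R = 1 / (1 − 0.1982) = 1.247
Css,max = 16.3 × 1.247 ≈ 20.3 µg/mL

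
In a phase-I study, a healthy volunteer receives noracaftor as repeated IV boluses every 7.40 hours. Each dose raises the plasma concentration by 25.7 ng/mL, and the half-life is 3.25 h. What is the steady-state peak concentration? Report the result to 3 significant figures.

32.4 ng/mL

k = ln 2 / 3.25 = 0.2133 h⁻¹
Fraction remaining after one interval: e^(−kτ) = e^(−0.2133 × 7.40) = 0.2063
R = 1 / (1 − 0.2063) = 1.260
Css,max = 25.7 × 1.260 ≈ 32.4 ng/mL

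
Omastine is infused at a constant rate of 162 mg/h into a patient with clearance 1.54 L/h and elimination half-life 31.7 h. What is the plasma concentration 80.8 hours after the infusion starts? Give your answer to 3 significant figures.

87.2 µg/mL

Css = rate / CL = 162 / 1.54 = 105.2 µg/mL
k = ln 2 / 31.7 = 0.02187 h⁻¹
C(t) = Css (1 − e^(−kt)) = 105.2 × (1 − e^(−1.767)) = 105.2 × 0.8291 ≈ 87.2 µg/mL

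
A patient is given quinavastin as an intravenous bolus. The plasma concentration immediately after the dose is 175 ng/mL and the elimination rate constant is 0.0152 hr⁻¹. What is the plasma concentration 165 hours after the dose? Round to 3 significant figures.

14.3 ng/mL

C(t) = C₀ e^(−kt) = 175 × e^(−0.01520 × 165) = 175 × e^(−2.508) = 175 × 0.08143 ≈ 14.3 ng/mL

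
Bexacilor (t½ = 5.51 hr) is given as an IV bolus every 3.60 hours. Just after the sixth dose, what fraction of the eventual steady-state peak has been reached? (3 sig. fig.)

0.934

k = ln 2 / 5.51 = 0.1258 hr⁻¹
f_n = 1 − e^(−nkτ) = 1 − e^(−6 × 0.1258 × 3.60) = 1 − e^(−2.717) = 1 − 0.06606 ≈ 0.934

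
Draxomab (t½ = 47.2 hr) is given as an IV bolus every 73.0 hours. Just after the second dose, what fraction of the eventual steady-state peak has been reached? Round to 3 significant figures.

0.883

k = ln 2 / 47.2 = 0.01469 hr⁻¹
f_n = 1 − e^(−nkτ) = 1 − e^(−2 × 0.01469 × 73.0) = 1 − e^(−2.144) = 1 − 0.1172 ≈ 0.883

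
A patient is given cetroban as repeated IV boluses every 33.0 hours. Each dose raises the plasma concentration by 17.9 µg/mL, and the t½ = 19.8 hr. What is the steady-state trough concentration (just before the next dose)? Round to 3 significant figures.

k = ln 2 / 19.8 = 0.03501 hr⁻¹
Fraction remaining after one interval: e^(−kτ) = e^(−0.03501 × 33.0) = 0.3150
R = 1 / (1 − 0.3150) = 1.460
Css,max = 17.9 × 1.460 = 26.13 µg/mL
Css,min = Css,max × e^(−kτ) = 26.13 × 0.3150 ≈ 8.23 µg/mL

8.23 µg/mL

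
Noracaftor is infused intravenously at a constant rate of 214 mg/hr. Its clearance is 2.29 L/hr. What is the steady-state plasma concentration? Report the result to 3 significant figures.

Css = infusion rate / CL = 214 / 2.29 ≈ 93.4 µg/mL

93.4 µg/mL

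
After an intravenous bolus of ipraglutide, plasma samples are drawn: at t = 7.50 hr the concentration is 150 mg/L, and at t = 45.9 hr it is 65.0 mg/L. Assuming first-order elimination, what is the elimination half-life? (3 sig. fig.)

31.8 hours

k = ln(C₁/C₂) / (t₂ − t₁) = ln(150/65.0) / (45.9 − 7.50)
  = 0.8362 / 38.40 = 0.02178 hr⁻¹
t½ = ln 2 / k = ln 2 / 0.02178 ≈ 31.8 hours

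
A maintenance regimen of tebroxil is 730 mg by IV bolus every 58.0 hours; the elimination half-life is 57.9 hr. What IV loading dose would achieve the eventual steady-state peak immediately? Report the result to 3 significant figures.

1460 mg

k = ln 2 / 57.9 = 0.01197 hr⁻¹
Accumulation ratio R = 1 / (1 − e^(−kτ)) = 1 / (1 − e^(−0.01197×58.0)) = 1 / (1 − 0.4994) = 1.998
Loading dose = maintenance dose × R = 730 × 1.998 ≈ 1460 mg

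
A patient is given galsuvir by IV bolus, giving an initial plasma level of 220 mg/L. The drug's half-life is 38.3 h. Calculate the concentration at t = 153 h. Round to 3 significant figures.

13.8 mg/L

k = ln 2 / 38.3 = 0.01810 h⁻¹
C(t) = C₀ e^(−kt) = 220 × e^(−0.01810 × 153) = 220 × e^(−2.769) = 220 × 0.06273 ≈ 13.8 mg/L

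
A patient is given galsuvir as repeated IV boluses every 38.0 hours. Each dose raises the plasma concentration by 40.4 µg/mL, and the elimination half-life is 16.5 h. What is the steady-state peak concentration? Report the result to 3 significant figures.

50.7 µg/mL

k = ln 2 / 16.5 = 0.04201 h⁻¹
Fraction remaining after one interval: e^(−kτ) = e^(−0.04201 × 38.0) = 0.2026
R = 1 / (1 − 0.2026) = 1.254
Css,max = 40.4 × 1.254 ≈ 50.7 µg/mL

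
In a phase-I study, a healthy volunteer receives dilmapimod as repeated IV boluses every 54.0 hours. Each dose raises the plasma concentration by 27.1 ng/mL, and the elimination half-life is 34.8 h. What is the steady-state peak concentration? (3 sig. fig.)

k = ln 2 / 34.8 = 0.01992 h⁻¹
Fraction remaining after one interval: e^(−kτ) = e^(−0.01992 × 54.0) = 0.3411
R = 1 / (1 − 0.3411) = 1.518
Css,max = 27.1 × 1.518 ≈ 41.1 ng/mL

41.1 ng/mL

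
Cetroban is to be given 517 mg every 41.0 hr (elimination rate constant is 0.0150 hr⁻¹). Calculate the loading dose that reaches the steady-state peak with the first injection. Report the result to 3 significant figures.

Accumulation ratio R = 1 / (1 − e^(−kτ)) = 1 / (1 − e^(−0.01500×41.0)) = 1 / (1 − 0.5406) = 2.177
Loading dose = maintenance dose × R = 517 × 2.177 ≈ 1130 mg

1130 mg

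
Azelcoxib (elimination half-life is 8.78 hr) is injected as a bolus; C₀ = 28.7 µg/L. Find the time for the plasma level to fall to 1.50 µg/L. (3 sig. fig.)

k = ln 2 / 8.78 = 0.07895 hr⁻¹
C(t) = C₀ e^(−kt)  ⇒  t = ln(C₀/C) / k
t = ln(28.7/1.50) / 0.07895 = 2.951 / 0.07895 ≈ 37.4 hours

37.4 hours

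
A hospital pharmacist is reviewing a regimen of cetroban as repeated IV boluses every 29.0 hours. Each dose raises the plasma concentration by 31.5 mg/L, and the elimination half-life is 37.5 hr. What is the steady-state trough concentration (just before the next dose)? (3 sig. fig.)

k = ln 2 / 37.5 = 0.01848 hr⁻¹
Fraction remaining after one interval: e^(−kτ) = e^(−0.01848 × 29.0) = 0.5851
R = 1 / (1 − 0.5851) = 2.410
Css,max = 31.5 × 2.410 = 75.92 mg/L
Css,min = Css,max × e^(−kτ) = 75.92 × 0.5851 ≈ 44.4 mg/L

44.4 mg/L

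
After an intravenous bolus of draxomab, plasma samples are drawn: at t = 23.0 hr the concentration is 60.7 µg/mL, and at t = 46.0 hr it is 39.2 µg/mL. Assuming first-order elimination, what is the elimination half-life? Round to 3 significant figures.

36.5 hours

k = ln(C₁/C₂) / (t₂ − t₁) = ln(60.7/39.2) / (46.0 − 23.0)
  = 0.4373 / 23.00 = 0.01901 hr⁻¹
t½ = ln 2 / k = ln 2 / 0.01901 ≈ 36.5 hours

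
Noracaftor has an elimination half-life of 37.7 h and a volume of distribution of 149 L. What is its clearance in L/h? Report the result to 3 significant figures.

2.74 L/h

k = ln 2 / t½ = ln 2 / 37.7 = 0.01839 h⁻¹
CL = k · V = 0.01839 × 149 ≈ 2.74 L/h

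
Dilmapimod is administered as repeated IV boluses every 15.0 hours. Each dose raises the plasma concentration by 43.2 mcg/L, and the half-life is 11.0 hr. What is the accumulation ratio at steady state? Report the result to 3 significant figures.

k = ln 2 / 11.0 = 0.06301 hr⁻¹
Fraction remaining after one interval: e^(−kτ) = e^(−0.06301 × 15.0) = 0.3886
R = 1 / (1 − 0.3886) = 1 / 0.6114 ≈ 1.64

1.64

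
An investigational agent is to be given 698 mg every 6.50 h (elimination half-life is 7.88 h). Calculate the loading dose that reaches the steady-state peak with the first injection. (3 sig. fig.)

1600 mg

k = ln 2 / 7.88 = 0.08796 h⁻¹
Accumulation ratio R = 1 / (1 − e^(−kτ)) = 1 / (1 − e^(−0.08796×6.50)) = 1 / (1 − 0.5645) = 2.296
Loading dose = maintenance dose × R = 698 × 2.296 ≈ 1600 mg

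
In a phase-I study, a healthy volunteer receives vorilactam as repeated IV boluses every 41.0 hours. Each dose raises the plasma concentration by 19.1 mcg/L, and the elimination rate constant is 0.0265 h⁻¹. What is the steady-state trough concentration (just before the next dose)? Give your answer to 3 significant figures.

Fraction remaining after one interval: e^(−kτ) = e^(−0.02650 × 41.0) = 0.3374
R = 1 / (1 − 0.3374) = 1.509
Css,max = 19.1 × 1.509 = 28.83 mcg/L
Css,min = Css,max × e^(−kτ) = 28.83 × 0.3374 ≈ 9.73 mcg/L

9.73 mcg/L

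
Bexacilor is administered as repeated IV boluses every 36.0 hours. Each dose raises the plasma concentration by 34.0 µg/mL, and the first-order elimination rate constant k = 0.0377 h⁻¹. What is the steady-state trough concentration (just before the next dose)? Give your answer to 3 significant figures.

Fraction remaining after one interval: e^(−kτ) = e^(−0.03770 × 36.0) = 0.2574
R = 1 / (1 − 0.2574) = 1.347
Css,max = 34.0 × 1.347 = 45.78 µg/mL
Css,min = Css,max × e^(−kτ) = 45.78 × 0.2574 ≈ 11.8 µg/mL

11.8 µg/mL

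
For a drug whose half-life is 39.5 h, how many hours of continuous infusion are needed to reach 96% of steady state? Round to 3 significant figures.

k = ln 2 / 39.5 = 0.01755 h⁻¹
f = 1 − e^(−kt)  ⇒  t = −ln(1 − f) / k
t = −ln(1 − 0.96) / 0.01755 = 3.219 / 0.01755 ≈ 183 hours

183 hours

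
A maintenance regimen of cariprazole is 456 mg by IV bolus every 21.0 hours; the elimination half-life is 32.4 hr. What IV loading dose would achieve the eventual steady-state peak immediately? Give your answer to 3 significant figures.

1260 mg

k = ln 2 / 32.4 = 0.02139 hr⁻¹
Accumulation ratio R = 1 / (1 − e^(−kτ)) = 1 / (1 − e^(−0.02139×21.0)) = 1 / (1 − 0.6381) = 2.763
Loading dose = maintenance dose × R = 456 × 2.763 ≈ 1260 mg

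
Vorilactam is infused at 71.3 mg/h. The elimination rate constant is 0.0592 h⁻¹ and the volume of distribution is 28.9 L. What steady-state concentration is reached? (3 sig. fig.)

CL = k · V = 0.0592 × 28.9 = 1.711 L/h
Css = rate / CL = 71.3 / 1.711 ≈ 41.7 µg/mL

41.7 µg/mL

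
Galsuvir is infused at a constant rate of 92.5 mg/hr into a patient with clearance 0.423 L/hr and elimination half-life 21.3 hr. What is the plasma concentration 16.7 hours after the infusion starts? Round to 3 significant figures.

Css = rate / CL = 92.5 / 0.423 = 218.7 µg/mL
k = ln 2 / 21.3 = 0.03254 hr⁻¹
C(t) = Css (1 − e^(−kt)) = 218.7 × (1 − e^(−0.5435)) = 218.7 × 0.4193 ≈ 91.7 µg/mL

91.7 µg/mL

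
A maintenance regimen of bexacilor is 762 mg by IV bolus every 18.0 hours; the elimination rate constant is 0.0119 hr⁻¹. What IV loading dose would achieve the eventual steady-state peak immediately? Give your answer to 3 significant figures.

Accumulation ratio R = 1 / (1 − e^(−kτ)) = 1 / (1 − e^(−0.01190×18.0)) = 1 / (1 − 0.8072) = 5.186
Loading dose = maintenance dose × R = 762 × 5.186 ≈ 3950 mg

3950 mg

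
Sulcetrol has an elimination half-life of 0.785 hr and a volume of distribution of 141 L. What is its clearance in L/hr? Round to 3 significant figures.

k = ln 2 / t½ = ln 2 / 0.785 = 0.8830 hr⁻¹
CL = k · V = 0.8830 × 141 ≈ 125 L/hr

125 L/hr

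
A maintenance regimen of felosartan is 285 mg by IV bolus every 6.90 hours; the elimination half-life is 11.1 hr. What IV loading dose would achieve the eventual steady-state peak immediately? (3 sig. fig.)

814 mg

k = ln 2 / 11.1 = 0.06245 hr⁻¹
Accumulation ratio R = 1 / (1 − e^(−kτ)) = 1 / (1 − e^(−0.06245×6.90)) = 1 / (1 − 0.6499) = 2.857
Loading dose = maintenance dose × R = 285 × 2.857 ≈ 814 mg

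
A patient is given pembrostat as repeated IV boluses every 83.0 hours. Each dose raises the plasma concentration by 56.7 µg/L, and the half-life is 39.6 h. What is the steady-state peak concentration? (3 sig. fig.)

k = ln 2 / 39.6 = 0.01750 h⁻¹
Fraction remaining after one interval: e^(−kτ) = e^(−0.01750 × 83.0) = 0.2339
R = 1 / (1 − 0.2339) = 1.305
Css,max = 56.7 × 1.305 ≈ 74.0 µg/L

74.0 µg/L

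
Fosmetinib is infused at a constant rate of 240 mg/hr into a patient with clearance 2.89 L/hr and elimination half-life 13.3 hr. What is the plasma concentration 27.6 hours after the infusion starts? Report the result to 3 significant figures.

63.3 µg/mL

Css = rate / CL = 240 / 2.89 = 83.04 µg/mL
k = ln 2 / 13.3 = 0.05212 hr⁻¹
C(t) = Css (1 − e^(−kt)) = 83.04 × (1 − e^(−1.438)) = 83.04 × 0.7627 ≈ 63.3 µg/mL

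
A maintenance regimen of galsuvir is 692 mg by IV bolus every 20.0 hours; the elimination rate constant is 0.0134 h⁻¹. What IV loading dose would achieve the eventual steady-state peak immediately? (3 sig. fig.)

Accumulation ratio R = 1 / (1 − e^(−kτ)) = 1 / (1 − e^(−0.01340×20.0)) = 1 / (1 − 0.7649) = 4.254
Loading dose = maintenance dose × R = 692 × 4.254 ≈ 2940 mg

2940 mg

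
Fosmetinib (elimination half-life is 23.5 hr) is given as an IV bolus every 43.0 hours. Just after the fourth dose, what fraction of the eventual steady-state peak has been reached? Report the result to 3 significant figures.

0.994

k = ln 2 / 23.5 = 0.02950 hr⁻¹
f_n = 1 − e^(−nkτ) = 1 − e^(−4 × 0.02950 × 43.0) = 1 − e^(−5.073) = 1 − 0.006262 ≈ 0.994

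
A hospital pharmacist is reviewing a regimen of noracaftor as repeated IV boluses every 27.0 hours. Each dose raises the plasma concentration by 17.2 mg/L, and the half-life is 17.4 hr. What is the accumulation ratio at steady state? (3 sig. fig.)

k = ln 2 / 17.4 = 0.03984 hr⁻¹
Fraction remaining after one interval: e^(−kτ) = e^(−0.03984 × 27.0) = 0.3411
R = 1 / (1 − 0.3411) = 1 / 0.6589 ≈ 1.52

1.52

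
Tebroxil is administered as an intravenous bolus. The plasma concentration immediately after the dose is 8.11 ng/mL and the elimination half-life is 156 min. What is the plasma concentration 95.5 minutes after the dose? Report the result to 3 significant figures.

k = ln 2 / 156 = 0.004443 min⁻¹
C(t) = C₀ e^(−kt) = 8.11 × e^(−0.004443 × 95.5) = 8.11 × e^(−0.4243) = 8.11 × 0.6542 ≈ 5.31 ng/mL

5.31 ng/mL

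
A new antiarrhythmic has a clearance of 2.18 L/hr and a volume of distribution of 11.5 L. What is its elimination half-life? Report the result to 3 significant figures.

k = CL / V = 2.18 / 11.5 = 0.1896 hr⁻¹
t½ = ln 2 / k = ln 2 / 0.1896 ≈ 3.66 hours

3.66 hours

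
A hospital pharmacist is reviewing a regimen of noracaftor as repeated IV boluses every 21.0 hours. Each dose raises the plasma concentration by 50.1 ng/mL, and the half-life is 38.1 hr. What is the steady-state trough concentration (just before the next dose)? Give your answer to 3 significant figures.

k = ln 2 / 38.1 = 0.01819 hr⁻¹
Fraction remaining after one interval: e^(−kτ) = e^(−0.01819 × 21.0) = 0.6825
R = 1 / (1 − 0.6825) = 3.149
Css,max = 50.1 × 3.149 = 157.8 ng/mL
Css,min = Css,max × e^(−kτ) = 157.8 × 0.6825 ≈ 108 ng/mL

108 ng/mL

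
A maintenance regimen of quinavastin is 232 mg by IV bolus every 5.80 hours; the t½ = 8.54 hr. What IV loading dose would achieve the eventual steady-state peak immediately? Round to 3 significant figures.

618 mg

k = ln 2 / 8.54 = 0.08116 hr⁻¹
Accumulation ratio R = 1 / (1 − e^(−kτ)) = 1 / (1 − e^(−0.08116×5.80)) = 1 / (1 − 0.6245) = 2.663
Loading dose = maintenance dose × R = 232 × 2.663 ≈ 618 mg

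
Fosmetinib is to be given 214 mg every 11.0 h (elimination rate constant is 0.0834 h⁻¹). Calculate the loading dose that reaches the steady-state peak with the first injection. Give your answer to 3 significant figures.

356 mg

Accumulation ratio R = 1 / (1 − e^(−kτ)) = 1 / (1 − e^(−0.08340×11.0)) = 1 / (1 − 0.3996) = 1.665
Loading dose = maintenance dose × R = 214 × 1.665 ≈ 356 mg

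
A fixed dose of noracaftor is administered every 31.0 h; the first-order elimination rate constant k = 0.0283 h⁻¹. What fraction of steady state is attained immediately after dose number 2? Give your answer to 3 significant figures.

0.827

f_n = 1 − e^(−nkτ) = 1 − e^(−2 × 0.02830 × 31.0) = 1 − e^(−1.755) = 1 − 0.1730 ≈ 0.827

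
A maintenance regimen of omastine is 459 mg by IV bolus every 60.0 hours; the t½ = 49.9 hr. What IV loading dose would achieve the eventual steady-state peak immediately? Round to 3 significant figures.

812 mg

k = ln 2 / 49.9 = 0.01389 hr⁻¹
Accumulation ratio R = 1 / (1 − e^(−kτ)) = 1 / (1 − e^(−0.01389×60.0)) = 1 / (1 − 0.4346) = 1.769
Loading dose = maintenance dose × R = 459 × 1.769 ≈ 812 mg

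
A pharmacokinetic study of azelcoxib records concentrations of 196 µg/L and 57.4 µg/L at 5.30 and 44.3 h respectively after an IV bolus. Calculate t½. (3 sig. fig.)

22.0 hours

k = ln(C₁/C₂) / (t₂ − t₁) = ln(196/57.4) / (44.3 − 5.30)
  = 1.228 / 39.00 = 0.03149 h⁻¹
t½ = ln 2 / k = ln 2 / 0.03149 ≈ 22.0 hours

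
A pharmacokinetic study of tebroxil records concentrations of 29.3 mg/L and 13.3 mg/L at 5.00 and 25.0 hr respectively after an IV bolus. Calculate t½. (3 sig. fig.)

k = ln(C₁/C₂) / (t₂ − t₁) = ln(29.3/13.3) / (25.0 − 5.00)
  = 0.7898 / 20.00 = 0.03949 hr⁻¹
t½ = ln 2 / k = ln 2 / 0.03949 ≈ 17.6 hours

17.6 hours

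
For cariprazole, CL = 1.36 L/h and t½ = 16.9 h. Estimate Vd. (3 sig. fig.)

33.2 L

k = ln 2 / t½ = ln 2 / 16.9 = 0.04101 h⁻¹
V = CL / k = 1.36 / 0.04101 ≈ 33.2 L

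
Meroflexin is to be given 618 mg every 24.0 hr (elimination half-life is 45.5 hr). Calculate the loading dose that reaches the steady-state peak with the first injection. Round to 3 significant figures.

2020 mg

k = ln 2 / 45.5 = 0.01523 hr⁻¹
Accumulation ratio R = 1 / (1 − e^(−kτ)) = 1 / (1 − e^(−0.01523×24.0)) = 1 / (1 − 0.6938) = 3.266
Loading dose = maintenance dose × R = 618 × 3.266 ≈ 2020 mg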